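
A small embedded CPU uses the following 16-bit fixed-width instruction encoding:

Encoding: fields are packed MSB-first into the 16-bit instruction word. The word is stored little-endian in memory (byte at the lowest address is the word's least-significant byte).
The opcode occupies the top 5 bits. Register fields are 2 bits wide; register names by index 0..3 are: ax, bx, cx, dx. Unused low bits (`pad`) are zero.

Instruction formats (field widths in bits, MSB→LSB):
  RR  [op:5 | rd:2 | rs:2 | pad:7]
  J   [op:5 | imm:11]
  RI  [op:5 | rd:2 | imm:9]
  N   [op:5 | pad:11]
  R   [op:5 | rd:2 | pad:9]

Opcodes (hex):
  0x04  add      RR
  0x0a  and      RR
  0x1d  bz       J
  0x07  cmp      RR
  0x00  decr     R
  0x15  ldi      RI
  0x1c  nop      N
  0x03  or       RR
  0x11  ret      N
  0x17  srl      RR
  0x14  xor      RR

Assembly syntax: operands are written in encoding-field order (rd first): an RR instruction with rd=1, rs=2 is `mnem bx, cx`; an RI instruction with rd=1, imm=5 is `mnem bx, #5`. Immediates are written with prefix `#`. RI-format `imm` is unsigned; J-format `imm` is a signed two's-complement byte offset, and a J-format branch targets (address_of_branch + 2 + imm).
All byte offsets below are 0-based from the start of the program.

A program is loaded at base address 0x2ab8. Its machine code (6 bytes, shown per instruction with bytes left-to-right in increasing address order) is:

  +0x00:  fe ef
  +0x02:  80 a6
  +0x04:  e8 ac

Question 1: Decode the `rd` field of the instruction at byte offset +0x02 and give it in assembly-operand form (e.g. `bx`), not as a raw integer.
dx

+0x02: 80 a6 ⇒ word 0xa680 (little)
  opcode bits[15:11]=0x14: xor/RR
  rd: (w>>9)&0x3=0x3 → dx
  rs: (w>>7)&0x3=0x1 → bx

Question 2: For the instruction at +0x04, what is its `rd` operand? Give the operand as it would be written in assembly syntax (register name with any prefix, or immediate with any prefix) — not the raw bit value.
@+04  little-endian(e8 ac) = 0xace8
  top 5b → 0x15 → ldi [RI]
  rd@[10:9]=0x2 ⇒ cx
  imm@[8:0]=0xe8 ⇒ #232

cx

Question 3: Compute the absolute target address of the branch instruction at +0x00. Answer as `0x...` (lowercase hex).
+0x00: fe ef ⇒ word 0xeffe (little)
  top 5b → 0x1d → bz [J]
  [10:0] imm=2046 (s11→-2) = #-2
  target = base 0x2ab8 + off 0x00 + 2 + imm -2 = 0x2ab8

0x2ab8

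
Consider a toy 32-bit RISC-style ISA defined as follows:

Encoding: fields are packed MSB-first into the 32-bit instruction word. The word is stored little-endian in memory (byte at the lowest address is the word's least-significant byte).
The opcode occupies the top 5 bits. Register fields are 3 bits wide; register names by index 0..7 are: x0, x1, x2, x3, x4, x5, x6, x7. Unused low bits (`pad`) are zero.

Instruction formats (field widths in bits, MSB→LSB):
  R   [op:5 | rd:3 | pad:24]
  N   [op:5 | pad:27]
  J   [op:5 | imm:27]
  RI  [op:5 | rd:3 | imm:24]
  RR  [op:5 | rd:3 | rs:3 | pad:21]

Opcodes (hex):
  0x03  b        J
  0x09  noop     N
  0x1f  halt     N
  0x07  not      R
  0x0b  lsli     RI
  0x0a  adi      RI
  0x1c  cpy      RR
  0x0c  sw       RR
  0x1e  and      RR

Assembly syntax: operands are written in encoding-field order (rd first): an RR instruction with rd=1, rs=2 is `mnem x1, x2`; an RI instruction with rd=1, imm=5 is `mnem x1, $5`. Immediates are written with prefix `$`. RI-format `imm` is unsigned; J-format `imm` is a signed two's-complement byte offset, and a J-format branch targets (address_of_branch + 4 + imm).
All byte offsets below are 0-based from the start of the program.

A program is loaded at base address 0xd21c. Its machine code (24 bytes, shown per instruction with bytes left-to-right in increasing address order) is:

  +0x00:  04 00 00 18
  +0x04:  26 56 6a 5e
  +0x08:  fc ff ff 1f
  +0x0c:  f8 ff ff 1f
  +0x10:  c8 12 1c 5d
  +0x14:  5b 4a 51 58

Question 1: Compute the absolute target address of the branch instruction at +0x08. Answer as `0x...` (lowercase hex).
@+08  little-endian(fc ff ff 1f) = 0x1ffffffc
  top 5b → 0x3 → b [J]
  imm@[26:0]=0x7fffffc (s27→-4) ⇒ $-4
  target = base 0xd21c + off 0x08 + 4 + imm -4 = 0xd224

0xd224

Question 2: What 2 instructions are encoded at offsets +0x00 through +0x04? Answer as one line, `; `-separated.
b $4; lsli x6, $6968870

+0x00: 04 00 00 18 ⇒ word 0x18000004 (little)
  op=0x18000004>>27=0x3 ⇒ b (J)
  imm@[26:0]=0x4 ⇒ $4
+0x04: 26 56 6a 5e ⇒ word 0x5e6a5626 (little)
  op=0x5e6a5626>>27=0xb ⇒ lsli (RI)
  rd@[26:24]=0x6 ⇒ x6
  imm@[23:0]=0x6a5626 ⇒ $6968870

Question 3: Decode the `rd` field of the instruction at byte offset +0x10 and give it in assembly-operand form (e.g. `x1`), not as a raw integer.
x5

[10] c8 12 1c 5d → 0x5d1c12c8
  op=0x5d1c12c8>>27=0xb ⇒ lsli (RI)
  rd: (w>>24)&0x7=0x5 → x5
  imm: (w>>0)&0xffffff=0x1c12c8 → $1839816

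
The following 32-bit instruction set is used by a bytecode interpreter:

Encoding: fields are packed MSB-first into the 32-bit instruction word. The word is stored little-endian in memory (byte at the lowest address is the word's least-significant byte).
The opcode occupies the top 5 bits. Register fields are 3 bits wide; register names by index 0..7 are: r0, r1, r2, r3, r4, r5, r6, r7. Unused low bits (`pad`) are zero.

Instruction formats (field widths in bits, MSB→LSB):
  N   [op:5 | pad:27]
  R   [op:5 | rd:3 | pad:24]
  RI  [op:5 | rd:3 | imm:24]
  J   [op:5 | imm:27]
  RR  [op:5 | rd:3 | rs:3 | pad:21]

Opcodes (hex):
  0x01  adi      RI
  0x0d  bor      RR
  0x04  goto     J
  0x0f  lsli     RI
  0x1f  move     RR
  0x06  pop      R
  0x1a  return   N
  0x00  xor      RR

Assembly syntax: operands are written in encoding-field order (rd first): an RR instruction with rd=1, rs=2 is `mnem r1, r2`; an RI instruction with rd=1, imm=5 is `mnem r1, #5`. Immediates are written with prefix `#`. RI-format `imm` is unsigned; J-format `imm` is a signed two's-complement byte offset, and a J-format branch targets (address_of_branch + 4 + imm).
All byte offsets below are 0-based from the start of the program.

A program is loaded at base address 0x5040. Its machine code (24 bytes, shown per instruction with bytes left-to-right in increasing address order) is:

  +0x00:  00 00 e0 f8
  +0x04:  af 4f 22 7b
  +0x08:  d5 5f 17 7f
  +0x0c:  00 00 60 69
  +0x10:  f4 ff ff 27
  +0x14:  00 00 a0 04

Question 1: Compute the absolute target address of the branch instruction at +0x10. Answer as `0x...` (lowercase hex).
0x5048

off 0x10: read f4 ff ff 27 as little → 0x27fffff4
  op=0x27fffff4>>27=0x4 ⇒ goto (J)
  imm: (w>>0)&0x7ffffff=0x7fffff4 (s27→-12) → #-12
  target = base 0x5040 + off 0x10 + 4 + imm -12 = 0x5048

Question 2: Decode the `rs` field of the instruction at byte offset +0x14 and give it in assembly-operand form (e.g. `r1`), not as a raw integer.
r5

+0x14: 00 00 a0 04 ⇒ word 0x04a00000 (little)
  top 5b → 0x0 → xor [RR]
  rd: (w>>24)&0x7=0x4 → r4
  rs: (w>>21)&0x7=0x5 → r5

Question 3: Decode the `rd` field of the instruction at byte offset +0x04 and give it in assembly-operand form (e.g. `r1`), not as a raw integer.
off 0x04: read af 4f 22 7b as little → 0x7b224faf
  op=0x7b224faf>>27=0xf ⇒ lsli (RI)
  [26:24] rd=3 = r3
  [23:0] imm=2248623 = #2248623

r3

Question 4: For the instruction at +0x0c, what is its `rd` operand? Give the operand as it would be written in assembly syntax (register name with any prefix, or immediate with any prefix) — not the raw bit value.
off 0x0c: read 00 00 60 69 as little → 0x69600000
  op=0x69600000>>27=0xd ⇒ bor (RR)
  rd@[26:24]=0x1 ⇒ r1
  rs@[23:21]=0x3 ⇒ r3

r1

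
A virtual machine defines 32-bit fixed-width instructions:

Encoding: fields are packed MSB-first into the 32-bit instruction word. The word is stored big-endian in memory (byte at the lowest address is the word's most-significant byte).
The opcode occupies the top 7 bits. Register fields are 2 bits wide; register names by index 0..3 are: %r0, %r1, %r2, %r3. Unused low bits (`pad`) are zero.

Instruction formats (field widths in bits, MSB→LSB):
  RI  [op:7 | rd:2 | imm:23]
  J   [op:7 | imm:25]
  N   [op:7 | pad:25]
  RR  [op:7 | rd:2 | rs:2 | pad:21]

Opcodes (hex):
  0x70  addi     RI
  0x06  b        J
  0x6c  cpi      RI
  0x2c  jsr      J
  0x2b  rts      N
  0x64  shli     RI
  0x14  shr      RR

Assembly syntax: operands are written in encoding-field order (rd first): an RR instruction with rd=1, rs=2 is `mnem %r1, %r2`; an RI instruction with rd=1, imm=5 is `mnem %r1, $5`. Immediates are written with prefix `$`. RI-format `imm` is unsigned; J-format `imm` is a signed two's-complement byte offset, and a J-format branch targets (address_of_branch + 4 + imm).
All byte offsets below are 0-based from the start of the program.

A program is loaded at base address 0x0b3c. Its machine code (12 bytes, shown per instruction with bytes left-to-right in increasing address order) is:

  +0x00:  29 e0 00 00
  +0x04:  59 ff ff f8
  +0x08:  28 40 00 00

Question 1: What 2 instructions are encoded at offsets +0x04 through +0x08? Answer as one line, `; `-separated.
off 0x04: read 59 ff ff f8 as big → 0x59fffff8
  opcode bits[31:25]=0x2c: jsr/J
  [24:0] imm=33554424 (s25→-8) = $-8
off 0x08: read 28 40 00 00 as big → 0x28400000
  opcode bits[31:25]=0x14: shr/RR
  [24:23] rd=0 = %r0
  [22:21] rs=2 = %r2

jsr $-8; shr %r0, %r2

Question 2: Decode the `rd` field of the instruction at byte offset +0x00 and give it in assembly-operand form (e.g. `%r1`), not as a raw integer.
@+00  big-endian(29 e0 00 00) = 0x29e00000
  op=0x29e00000>>25=0x14 ⇒ shr (RR)
  [24:23] rd=3 = %r3
  [22:21] rs=3 = %r3

%r3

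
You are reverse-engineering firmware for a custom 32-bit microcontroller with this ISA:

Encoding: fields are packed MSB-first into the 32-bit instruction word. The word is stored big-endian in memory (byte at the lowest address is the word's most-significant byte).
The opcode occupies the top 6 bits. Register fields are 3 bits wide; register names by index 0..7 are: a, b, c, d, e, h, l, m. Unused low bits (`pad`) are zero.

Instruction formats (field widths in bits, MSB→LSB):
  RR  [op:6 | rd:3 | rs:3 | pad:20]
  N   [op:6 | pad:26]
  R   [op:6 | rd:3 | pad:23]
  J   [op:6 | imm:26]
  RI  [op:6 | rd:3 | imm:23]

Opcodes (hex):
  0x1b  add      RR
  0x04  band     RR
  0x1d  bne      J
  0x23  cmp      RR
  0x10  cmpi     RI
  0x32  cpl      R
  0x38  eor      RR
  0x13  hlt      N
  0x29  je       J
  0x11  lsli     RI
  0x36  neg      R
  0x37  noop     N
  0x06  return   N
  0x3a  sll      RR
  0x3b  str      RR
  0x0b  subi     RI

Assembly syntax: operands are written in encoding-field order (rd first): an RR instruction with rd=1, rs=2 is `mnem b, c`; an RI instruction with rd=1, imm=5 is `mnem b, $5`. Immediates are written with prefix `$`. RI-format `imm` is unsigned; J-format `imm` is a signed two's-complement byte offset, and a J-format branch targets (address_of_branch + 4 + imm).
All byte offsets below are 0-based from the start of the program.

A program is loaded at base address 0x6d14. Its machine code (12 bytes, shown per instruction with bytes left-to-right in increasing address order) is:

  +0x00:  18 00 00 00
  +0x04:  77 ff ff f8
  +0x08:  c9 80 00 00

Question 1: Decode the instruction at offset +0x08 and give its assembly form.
[08] c9 80 00 00 → 0xc9800000
  opcode bits[31:26]=0x32: cpl/R
  rd@[25:23]=0x3 ⇒ d

cpl d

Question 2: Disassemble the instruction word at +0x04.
+0x04: 77 ff ff f8 ⇒ word 0x77fffff8 (big)
  top 6b → 0x1d → bne [J]
  imm: (w>>0)&0x3ffffff=0x3fffff8 (s26→-8) → $-8

bne $-8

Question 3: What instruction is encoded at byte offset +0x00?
+0x00: 18 00 00 00 ⇒ word 0x18000000 (big)
  top 6b → 0x6 → return [N]

return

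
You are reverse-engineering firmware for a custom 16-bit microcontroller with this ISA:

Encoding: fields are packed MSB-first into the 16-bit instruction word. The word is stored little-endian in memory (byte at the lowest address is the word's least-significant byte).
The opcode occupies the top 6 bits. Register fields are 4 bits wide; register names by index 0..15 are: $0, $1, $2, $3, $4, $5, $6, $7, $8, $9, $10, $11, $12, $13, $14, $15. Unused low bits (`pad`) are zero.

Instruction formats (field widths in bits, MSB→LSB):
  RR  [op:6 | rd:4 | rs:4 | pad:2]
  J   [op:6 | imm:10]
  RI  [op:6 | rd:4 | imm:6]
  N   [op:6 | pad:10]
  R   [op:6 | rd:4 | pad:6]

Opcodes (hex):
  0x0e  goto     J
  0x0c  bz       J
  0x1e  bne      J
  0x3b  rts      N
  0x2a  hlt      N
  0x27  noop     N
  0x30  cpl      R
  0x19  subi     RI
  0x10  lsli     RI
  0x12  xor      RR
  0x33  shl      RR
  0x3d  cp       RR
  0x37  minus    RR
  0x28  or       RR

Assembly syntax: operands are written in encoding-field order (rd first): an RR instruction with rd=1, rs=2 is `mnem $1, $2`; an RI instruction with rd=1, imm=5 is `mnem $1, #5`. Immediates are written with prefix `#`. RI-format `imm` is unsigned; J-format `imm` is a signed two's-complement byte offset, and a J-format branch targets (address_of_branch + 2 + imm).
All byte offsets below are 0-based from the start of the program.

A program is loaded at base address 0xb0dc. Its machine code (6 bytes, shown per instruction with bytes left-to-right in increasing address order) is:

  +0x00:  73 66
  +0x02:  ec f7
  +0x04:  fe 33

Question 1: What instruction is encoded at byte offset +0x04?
+0x04: fe 33 ⇒ word 0x33fe (little)
  opcode bits[15:10]=0xc: bz/J
  imm: (w>>0)&0x3ff=0x3fe (s10→-2) → #-2

bz #-2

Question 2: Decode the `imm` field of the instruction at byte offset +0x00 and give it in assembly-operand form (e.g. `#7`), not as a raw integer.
#51

+0x00: 73 66 ⇒ word 0x6673 (little)
  op=0x6673>>10=0x19 ⇒ subi (RI)
  [9:6] rd=9 = $9
  [5:0] imm=51 = #51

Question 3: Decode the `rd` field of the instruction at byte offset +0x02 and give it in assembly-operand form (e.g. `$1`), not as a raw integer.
$15

off 0x02: read ec f7 as little → 0xf7ec
  opcode bits[15:10]=0x3d: cp/RR
  rd: (w>>6)&0xf=0xf → $15
  rs: (w>>2)&0xf=0xb → $11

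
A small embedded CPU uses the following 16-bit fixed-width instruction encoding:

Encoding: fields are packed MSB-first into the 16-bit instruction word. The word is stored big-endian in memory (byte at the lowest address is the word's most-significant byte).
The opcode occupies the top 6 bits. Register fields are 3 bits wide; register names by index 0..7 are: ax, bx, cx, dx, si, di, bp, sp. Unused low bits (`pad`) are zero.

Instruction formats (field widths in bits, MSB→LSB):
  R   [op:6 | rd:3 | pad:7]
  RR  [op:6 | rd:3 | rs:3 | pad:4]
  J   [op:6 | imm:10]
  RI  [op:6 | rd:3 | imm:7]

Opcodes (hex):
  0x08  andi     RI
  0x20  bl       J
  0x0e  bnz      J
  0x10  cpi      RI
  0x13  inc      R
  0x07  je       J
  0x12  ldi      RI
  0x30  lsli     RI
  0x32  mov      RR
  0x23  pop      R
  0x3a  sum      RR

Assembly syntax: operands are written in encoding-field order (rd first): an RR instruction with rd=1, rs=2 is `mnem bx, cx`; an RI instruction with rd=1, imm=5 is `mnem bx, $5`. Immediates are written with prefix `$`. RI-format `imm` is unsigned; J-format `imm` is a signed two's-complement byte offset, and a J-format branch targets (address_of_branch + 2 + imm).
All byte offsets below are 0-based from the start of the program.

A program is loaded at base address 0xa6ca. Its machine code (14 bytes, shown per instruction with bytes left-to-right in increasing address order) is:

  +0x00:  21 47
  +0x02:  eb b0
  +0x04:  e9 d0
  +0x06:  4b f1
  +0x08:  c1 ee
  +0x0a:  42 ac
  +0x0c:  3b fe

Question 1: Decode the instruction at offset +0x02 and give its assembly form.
sum sp, dx

[02] eb b0 → 0xebb0
  top 6b → 0x3a → sum [RR]
  rd@[9:7]=0x7 ⇒ sp
  rs@[6:4]=0x3 ⇒ dx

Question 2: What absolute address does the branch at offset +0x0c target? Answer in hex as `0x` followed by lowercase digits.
0xa6d6

off 0x0c: read 3b fe as big → 0x3bfe
  op=0x3bfe>>10=0xe ⇒ bnz (J)
  imm: (w>>0)&0x3ff=0x3fe (s10→-2) → $-2
  target = base 0xa6ca + off 0x0c + 2 + imm -2 = 0xa6d6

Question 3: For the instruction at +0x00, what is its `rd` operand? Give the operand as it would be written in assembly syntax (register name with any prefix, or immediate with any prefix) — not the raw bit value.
cx

off 0x00: read 21 47 as big → 0x2147
  op=0x2147>>10=0x8 ⇒ andi (RI)
  [9:7] rd=2 = cx
  [6:0] imm=71 = $71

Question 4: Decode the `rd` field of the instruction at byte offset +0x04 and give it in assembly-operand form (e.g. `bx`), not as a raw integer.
@+04  big-endian(e9 d0) = 0xe9d0
  opcode bits[15:10]=0x3a: sum/RR
  rd@[9:7]=0x3 ⇒ dx
  rs@[6:4]=0x5 ⇒ di

dx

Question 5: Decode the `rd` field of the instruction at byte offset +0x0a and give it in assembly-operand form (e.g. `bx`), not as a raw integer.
di

[0a] 42 ac → 0x42ac
  top 6b → 0x10 → cpi [RI]
  [9:7] rd=5 = di
  [6:0] imm=44 = $44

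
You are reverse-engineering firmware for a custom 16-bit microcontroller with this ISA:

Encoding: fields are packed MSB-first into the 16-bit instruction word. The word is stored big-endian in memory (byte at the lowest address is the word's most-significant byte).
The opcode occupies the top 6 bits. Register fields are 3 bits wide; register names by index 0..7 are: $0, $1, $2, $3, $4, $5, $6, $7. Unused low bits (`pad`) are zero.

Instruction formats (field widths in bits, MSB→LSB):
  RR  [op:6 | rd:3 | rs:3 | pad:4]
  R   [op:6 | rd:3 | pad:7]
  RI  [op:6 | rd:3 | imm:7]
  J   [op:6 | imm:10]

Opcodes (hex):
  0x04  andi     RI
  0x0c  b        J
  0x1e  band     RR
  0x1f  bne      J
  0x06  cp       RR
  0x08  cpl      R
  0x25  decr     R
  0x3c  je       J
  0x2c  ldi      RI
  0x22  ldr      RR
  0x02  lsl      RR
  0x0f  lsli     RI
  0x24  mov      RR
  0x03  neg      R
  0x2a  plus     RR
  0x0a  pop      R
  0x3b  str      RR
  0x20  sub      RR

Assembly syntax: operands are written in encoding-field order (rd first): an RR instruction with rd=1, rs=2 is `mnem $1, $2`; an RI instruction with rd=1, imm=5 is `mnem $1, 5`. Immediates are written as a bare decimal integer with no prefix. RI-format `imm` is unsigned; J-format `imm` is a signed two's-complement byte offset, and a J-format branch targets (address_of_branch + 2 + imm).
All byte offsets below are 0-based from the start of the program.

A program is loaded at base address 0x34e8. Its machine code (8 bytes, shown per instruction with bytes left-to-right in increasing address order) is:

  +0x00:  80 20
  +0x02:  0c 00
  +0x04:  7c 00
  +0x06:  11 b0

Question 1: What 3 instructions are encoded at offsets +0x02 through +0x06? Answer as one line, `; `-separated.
[02] 0c 00 → 0x0c00
  op=0x0c00>>10=0x3 ⇒ neg (R)
  rd: (w>>7)&0x7=0x0 → $0
[04] 7c 00 → 0x7c00
  op=0x7c00>>10=0x1f ⇒ bne (J)
  imm: (w>>0)&0x3ff=0x0 → 0
[06] 11 b0 → 0x11b0
  op=0x11b0>>10=0x4 ⇒ andi (RI)
  rd: (w>>7)&0x7=0x3 → $3
  imm: (w>>0)&0x7f=0x30 → 48

neg $0; bne 0; andi $3, 48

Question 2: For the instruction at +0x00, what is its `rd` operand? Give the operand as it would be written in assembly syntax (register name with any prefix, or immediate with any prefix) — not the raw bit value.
$0

[00] 80 20 → 0x8020
  opcode bits[15:10]=0x20: sub/RR
  [9:7] rd=0 = $0
  [6:4] rs=2 = $2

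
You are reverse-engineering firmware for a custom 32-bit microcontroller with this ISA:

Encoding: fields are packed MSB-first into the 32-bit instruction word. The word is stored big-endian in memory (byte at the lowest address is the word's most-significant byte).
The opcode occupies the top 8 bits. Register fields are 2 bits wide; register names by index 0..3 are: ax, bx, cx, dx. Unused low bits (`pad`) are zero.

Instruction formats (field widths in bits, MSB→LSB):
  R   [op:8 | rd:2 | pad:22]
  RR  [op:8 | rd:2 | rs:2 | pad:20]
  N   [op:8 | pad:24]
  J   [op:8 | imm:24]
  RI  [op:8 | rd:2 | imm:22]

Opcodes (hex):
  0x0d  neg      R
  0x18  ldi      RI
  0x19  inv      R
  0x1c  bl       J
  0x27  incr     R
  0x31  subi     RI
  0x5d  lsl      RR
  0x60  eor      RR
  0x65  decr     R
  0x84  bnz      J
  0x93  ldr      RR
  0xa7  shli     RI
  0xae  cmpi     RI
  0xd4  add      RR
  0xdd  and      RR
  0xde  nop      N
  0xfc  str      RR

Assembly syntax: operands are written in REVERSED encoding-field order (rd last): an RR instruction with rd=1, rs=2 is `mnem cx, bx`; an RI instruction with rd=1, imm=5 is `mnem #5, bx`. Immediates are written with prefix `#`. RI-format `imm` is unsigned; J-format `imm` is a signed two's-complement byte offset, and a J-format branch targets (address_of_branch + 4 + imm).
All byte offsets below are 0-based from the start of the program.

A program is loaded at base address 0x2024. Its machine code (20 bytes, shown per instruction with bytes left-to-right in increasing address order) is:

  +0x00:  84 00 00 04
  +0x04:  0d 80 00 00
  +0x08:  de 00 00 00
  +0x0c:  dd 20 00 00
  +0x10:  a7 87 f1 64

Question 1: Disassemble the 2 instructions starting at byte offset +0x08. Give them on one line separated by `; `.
[08] de 00 00 00 → 0xde000000
  op=0xde000000>>24=0xde ⇒ nop (N)
[0c] dd 20 00 00 → 0xdd200000
  op=0xdd200000>>24=0xdd ⇒ and (RR)
  rd: (w>>22)&0x3=0x0 → ax
  rs: (w>>20)&0x3=0x2 → cx

nop; and cx, ax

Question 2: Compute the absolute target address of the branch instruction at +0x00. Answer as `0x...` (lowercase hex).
0x202c

off 0x00: read 84 00 00 04 as big → 0x84000004
  opcode bits[31:24]=0x84: bnz/J
  imm: (w>>0)&0xffffff=0x4 → #4
  target = base 0x2024 + off 0x00 + 4 + imm 4 = 0x202c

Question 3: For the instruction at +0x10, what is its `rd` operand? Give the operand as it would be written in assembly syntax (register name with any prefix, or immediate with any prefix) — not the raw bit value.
@+10  big-endian(a7 87 f1 64) = 0xa787f164
  opcode bits[31:24]=0xa7: shli/RI
  rd: (w>>22)&0x3=0x2 → cx
  imm: (w>>0)&0x3fffff=0x7f164 → #520548

cx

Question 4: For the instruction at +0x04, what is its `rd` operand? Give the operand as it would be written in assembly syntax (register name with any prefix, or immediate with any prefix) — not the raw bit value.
cx

[04] 0d 80 00 00 → 0x0d800000
  opcode bits[31:24]=0xd: neg/R
  rd: (w>>22)&0x3=0x2 → cx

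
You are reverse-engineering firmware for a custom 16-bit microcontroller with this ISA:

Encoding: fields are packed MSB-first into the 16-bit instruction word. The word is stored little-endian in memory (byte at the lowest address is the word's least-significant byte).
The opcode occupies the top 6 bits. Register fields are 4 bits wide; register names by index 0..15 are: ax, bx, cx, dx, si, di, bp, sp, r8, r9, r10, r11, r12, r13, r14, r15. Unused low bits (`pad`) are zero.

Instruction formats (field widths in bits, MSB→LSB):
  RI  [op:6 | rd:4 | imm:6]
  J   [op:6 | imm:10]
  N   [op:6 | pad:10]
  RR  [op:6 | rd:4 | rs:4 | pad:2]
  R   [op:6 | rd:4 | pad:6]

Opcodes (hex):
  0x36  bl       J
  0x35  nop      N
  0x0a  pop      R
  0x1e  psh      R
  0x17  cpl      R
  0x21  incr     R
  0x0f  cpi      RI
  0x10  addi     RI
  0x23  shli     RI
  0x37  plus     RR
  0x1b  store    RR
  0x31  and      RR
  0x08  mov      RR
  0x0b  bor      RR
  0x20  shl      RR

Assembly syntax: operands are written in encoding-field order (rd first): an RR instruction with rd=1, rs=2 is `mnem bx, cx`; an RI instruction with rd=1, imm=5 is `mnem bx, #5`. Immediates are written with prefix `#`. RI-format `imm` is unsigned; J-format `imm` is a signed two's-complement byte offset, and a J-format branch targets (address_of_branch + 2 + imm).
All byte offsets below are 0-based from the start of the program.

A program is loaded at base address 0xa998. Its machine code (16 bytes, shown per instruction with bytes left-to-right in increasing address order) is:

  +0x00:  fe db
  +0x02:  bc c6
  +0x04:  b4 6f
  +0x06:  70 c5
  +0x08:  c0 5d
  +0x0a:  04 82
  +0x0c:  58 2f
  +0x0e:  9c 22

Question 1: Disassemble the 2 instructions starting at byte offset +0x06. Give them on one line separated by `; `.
and di, r12; cpl sp

[06] 70 c5 → 0xc570
  opcode bits[15:10]=0x31: and/RR
  [9:6] rd=5 = di
  [5:2] rs=12 = r12
[08] c0 5d → 0x5dc0
  opcode bits[15:10]=0x17: cpl/R
  [9:6] rd=7 = sp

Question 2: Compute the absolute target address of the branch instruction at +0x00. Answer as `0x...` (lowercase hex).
0xa998

[00] fe db → 0xdbfe
  opcode bits[15:10]=0x36: bl/J
  imm@[9:0]=0x3fe (s10→-2) ⇒ #-2
  target = base 0xa998 + off 0x00 + 2 + imm -2 = 0xa998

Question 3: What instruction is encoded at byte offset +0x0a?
[0a] 04 82 → 0x8204
  opcode bits[15:10]=0x20: shl/RR
  rd@[9:6]=0x8 ⇒ r8
  rs@[5:2]=0x1 ⇒ bx

shl r8, bx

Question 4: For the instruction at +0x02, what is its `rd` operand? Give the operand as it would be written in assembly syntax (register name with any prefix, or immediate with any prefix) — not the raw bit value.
r10

+0x02: bc c6 ⇒ word 0xc6bc (little)
  top 6b → 0x31 → and [RR]
  rd@[9:6]=0xa ⇒ r10
  rs@[5:2]=0xf ⇒ r15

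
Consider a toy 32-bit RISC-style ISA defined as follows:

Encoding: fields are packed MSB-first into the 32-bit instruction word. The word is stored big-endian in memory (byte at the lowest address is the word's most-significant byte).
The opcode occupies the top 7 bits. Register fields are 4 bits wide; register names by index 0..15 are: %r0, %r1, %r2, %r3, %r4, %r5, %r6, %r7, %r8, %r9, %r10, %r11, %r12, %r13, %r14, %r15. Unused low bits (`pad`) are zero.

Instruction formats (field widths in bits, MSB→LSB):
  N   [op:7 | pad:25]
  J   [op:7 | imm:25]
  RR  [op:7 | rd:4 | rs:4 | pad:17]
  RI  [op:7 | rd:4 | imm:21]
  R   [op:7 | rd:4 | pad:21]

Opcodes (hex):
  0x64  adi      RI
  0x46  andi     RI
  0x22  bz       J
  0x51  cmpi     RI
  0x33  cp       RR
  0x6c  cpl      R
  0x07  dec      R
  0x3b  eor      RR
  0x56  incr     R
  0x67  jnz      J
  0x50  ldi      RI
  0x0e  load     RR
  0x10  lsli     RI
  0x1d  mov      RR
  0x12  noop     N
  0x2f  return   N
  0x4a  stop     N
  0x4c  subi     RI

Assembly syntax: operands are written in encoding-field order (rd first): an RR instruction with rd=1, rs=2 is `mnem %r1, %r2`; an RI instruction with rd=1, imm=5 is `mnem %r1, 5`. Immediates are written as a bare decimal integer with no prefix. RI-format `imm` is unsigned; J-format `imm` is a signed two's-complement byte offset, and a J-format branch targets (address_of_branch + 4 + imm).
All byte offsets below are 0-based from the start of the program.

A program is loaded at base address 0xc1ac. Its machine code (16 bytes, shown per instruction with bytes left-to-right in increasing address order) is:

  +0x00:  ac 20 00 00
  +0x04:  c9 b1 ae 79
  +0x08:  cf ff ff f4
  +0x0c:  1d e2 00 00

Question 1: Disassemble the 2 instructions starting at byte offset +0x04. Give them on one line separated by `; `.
adi %r13, 1158777; jnz -12

@+04  big-endian(c9 b1 ae 79) = 0xc9b1ae79
  top 7b → 0x64 → adi [RI]
  [24:21] rd=13 = %r13
  [20:0] imm=1158777 = 1158777
@+08  big-endian(cf ff ff f4) = 0xcffffff4
  top 7b → 0x67 → jnz [J]
  [24:0] imm=33554420 (s25→-12) = -12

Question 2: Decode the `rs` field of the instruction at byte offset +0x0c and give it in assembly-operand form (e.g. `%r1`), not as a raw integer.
%r1

off 0x0c: read 1d e2 00 00 as big → 0x1de20000
  opcode bits[31:25]=0xe: load/RR
  rd: (w>>21)&0xf=0xf → %r15
  rs: (w>>17)&0xf=0x1 → %r1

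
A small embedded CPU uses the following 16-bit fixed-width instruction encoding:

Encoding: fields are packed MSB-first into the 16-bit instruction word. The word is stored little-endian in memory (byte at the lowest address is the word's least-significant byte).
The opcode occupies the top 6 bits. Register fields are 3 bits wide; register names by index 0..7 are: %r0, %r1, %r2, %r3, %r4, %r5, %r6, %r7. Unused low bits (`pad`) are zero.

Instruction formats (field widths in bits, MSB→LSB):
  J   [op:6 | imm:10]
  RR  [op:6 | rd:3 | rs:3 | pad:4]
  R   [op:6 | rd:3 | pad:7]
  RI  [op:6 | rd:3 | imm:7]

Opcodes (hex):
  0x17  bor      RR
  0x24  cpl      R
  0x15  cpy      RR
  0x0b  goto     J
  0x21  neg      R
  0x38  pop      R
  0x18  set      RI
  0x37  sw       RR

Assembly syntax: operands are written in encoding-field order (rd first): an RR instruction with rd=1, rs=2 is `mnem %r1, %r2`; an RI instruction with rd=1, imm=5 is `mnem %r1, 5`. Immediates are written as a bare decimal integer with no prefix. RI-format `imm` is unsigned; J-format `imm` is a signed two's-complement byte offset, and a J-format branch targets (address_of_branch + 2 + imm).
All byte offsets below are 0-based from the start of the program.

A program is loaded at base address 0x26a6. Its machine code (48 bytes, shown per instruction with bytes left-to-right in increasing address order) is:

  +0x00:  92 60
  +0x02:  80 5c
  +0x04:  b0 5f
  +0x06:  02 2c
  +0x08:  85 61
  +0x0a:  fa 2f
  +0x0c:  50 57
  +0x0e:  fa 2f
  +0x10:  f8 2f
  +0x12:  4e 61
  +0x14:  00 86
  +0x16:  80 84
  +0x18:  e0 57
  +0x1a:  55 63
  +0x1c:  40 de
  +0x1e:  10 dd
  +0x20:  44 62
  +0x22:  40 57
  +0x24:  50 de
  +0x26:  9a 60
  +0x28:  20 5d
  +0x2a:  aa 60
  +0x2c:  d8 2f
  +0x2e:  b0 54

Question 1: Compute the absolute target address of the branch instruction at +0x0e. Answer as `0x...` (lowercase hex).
0x26b0

@+0e  little-endian(fa 2f) = 0x2ffa
  top 6b → 0xb → goto [J]
  imm@[9:0]=0x3fa (s10→-6) ⇒ -6
  target = base 0x26a6 + off 0x0e + 2 + imm -6 = 0x26b0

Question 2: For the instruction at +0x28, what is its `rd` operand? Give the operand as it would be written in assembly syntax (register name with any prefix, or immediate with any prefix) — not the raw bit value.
off 0x28: read 20 5d as little → 0x5d20
  op=0x5d20>>10=0x17 ⇒ bor (RR)
  rd@[9:7]=0x2 ⇒ %r2
  rs@[6:4]=0x2 ⇒ %r2

%r2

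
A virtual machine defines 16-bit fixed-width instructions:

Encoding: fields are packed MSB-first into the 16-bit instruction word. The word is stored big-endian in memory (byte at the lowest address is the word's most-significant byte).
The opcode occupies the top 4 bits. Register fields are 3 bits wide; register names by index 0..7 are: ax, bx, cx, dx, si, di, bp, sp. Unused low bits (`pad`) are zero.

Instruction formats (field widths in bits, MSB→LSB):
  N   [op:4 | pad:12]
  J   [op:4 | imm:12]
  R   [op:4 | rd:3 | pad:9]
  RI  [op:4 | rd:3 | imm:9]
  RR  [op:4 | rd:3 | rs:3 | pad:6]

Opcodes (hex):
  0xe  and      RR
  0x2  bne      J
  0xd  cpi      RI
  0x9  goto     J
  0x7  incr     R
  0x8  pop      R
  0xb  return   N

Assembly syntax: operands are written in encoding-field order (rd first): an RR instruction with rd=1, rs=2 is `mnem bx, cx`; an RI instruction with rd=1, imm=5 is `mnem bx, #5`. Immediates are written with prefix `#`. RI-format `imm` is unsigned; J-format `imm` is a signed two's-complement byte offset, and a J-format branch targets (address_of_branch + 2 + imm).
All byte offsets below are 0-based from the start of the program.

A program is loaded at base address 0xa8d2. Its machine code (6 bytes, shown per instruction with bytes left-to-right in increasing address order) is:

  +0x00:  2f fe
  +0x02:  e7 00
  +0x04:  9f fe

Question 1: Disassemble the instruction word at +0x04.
goto #-2

@+04  big-endian(9f fe) = 0x9ffe
  op=0x9ffe>>12=0x9 ⇒ goto (J)
  imm@[11:0]=0xffe (s12→-2) ⇒ #-2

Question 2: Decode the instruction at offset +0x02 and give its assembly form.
and dx, si

@+02  big-endian(e7 00) = 0xe700
  op=0xe700>>12=0xe ⇒ and (RR)
  rd@[11:9]=0x3 ⇒ dx
  rs@[8:6]=0x4 ⇒ si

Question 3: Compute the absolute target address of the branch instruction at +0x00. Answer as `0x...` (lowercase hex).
[00] 2f fe → 0x2ffe
  op=0x2ffe>>12=0x2 ⇒ bne (J)
  imm@[11:0]=0xffe (s12→-2) ⇒ #-2
  target = base 0xa8d2 + off 0x00 + 2 + imm -2 = 0xa8d2

0xa8d2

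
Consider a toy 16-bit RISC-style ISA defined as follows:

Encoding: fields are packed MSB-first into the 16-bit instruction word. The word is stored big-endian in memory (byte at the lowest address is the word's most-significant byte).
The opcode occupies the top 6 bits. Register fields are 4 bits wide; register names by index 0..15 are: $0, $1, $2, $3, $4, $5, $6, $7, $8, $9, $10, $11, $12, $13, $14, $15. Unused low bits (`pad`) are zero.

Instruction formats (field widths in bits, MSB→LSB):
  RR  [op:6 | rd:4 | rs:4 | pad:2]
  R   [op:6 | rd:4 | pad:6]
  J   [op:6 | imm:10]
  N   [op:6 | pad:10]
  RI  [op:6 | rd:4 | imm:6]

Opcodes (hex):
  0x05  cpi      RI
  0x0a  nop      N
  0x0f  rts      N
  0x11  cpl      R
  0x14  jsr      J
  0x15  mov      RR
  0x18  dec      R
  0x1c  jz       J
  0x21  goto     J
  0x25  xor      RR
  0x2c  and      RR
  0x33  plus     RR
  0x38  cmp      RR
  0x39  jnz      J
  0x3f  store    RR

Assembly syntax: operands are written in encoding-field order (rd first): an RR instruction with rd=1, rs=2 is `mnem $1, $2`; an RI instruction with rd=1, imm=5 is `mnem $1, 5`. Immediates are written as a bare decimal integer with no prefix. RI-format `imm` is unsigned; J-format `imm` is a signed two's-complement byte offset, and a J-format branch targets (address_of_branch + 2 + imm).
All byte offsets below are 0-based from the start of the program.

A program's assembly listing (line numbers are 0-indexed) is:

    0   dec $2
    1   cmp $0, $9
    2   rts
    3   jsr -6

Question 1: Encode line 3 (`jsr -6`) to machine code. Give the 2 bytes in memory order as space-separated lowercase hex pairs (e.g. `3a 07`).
53 fa

line 3 (jsr): pack op=0x14:6|imm=-6:10 = 0x53fa; big→ 53 fa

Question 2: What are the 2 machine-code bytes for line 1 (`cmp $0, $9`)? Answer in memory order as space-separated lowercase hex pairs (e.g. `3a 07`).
e0 24

line 1 (cmp): pack op=0x38:6|rd=0:4|rs=9:4|pad=0:2 = 0xe024; big→ e0 24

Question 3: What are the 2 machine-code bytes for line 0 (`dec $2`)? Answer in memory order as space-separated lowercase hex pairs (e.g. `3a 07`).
0. dec fields op=0x18:6|rd=2:4|pad=0:6 → word 6080h → 60 80

60 80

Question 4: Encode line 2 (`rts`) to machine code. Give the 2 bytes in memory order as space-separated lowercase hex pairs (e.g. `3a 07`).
line 2 (rts): pack op=0xf:6|pad=0:10 = 0x3c00; big→ 3c 00

3c 00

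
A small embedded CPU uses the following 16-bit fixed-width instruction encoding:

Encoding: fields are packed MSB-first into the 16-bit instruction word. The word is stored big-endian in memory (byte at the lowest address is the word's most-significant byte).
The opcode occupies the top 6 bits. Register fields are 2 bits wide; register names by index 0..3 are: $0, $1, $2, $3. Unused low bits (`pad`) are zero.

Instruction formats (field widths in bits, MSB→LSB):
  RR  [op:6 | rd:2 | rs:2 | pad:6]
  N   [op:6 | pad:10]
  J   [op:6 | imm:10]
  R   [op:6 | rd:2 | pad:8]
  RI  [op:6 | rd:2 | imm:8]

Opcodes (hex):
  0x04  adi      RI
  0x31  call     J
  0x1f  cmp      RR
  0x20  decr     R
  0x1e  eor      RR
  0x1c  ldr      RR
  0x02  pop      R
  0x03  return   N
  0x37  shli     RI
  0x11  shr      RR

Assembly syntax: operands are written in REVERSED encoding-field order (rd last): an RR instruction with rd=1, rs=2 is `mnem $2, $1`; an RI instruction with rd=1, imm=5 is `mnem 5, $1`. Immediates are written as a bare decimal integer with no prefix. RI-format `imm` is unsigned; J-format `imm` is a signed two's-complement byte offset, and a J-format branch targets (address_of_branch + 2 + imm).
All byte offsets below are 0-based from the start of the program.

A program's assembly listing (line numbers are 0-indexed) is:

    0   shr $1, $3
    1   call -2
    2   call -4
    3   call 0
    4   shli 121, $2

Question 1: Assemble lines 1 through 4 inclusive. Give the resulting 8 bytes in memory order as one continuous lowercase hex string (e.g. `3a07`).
c7fec7fcc400de79

1. call fields op=0x31:6|imm=-2:10 → word c7feh → c7 fe
2. call fields op=0x31:6|imm=-4:10 → word c7fch → c7 fc
3. call fields op=0x31:6|imm=0:10 → word c400h → c4 00
4. shli fields op=0x37:6|rd=2:2|imm=121:8 → word de79h → de 79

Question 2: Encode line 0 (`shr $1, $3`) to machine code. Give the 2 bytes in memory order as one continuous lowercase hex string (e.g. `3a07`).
0. shr fields op=0x11:6|rd=3:2|rs=1:2|pad=0:6 → word 4740h → 47 40

4740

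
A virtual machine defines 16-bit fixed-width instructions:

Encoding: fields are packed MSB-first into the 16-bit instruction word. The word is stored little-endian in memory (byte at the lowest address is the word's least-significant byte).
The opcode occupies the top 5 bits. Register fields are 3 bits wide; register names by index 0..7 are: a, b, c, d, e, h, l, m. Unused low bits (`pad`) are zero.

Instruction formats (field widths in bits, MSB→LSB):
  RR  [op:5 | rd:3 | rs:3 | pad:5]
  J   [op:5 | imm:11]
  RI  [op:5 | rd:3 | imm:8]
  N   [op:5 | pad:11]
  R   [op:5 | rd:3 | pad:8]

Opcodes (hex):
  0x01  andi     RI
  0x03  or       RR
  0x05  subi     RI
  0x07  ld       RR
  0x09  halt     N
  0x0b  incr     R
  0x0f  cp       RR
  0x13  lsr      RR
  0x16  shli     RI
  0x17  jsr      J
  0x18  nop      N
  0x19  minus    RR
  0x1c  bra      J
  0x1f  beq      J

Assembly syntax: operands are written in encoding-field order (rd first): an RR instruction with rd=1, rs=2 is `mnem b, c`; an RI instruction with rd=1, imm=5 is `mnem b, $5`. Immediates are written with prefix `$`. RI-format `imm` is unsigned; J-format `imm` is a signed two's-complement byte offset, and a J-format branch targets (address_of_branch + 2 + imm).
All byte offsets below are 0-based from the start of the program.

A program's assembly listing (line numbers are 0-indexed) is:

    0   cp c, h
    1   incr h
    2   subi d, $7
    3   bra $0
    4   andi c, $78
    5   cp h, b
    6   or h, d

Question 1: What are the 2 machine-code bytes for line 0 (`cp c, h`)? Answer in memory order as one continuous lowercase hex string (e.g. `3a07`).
0. cp fields op=0xf:5|rd=2:3|rs=5:3|pad=0:5 → word 7aa0h → a0 7a

a07a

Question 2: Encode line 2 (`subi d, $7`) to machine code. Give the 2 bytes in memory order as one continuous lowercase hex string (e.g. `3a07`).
L2: subi op=0x5:5|rd=3:3|imm=7:8 ⇒ 0x2b07 ⇒ little 07 2b

072b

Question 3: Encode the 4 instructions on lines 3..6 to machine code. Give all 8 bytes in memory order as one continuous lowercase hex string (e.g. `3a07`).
00e04e0a207d601d

L3: bra op=0x1c:5|imm=0:11 ⇒ 0xe000 ⇒ little 00 e0
L4: andi op=0x1:5|rd=2:3|imm=78:8 ⇒ 0x0a4e ⇒ little 4e 0a
L5: cp op=0xf:5|rd=5:3|rs=1:3|pad=0:5 ⇒ 0x7d20 ⇒ little 20 7d
L6: or op=0x3:5|rd=5:3|rs=3:3|pad=0:5 ⇒ 0x1d60 ⇒ little 60 1d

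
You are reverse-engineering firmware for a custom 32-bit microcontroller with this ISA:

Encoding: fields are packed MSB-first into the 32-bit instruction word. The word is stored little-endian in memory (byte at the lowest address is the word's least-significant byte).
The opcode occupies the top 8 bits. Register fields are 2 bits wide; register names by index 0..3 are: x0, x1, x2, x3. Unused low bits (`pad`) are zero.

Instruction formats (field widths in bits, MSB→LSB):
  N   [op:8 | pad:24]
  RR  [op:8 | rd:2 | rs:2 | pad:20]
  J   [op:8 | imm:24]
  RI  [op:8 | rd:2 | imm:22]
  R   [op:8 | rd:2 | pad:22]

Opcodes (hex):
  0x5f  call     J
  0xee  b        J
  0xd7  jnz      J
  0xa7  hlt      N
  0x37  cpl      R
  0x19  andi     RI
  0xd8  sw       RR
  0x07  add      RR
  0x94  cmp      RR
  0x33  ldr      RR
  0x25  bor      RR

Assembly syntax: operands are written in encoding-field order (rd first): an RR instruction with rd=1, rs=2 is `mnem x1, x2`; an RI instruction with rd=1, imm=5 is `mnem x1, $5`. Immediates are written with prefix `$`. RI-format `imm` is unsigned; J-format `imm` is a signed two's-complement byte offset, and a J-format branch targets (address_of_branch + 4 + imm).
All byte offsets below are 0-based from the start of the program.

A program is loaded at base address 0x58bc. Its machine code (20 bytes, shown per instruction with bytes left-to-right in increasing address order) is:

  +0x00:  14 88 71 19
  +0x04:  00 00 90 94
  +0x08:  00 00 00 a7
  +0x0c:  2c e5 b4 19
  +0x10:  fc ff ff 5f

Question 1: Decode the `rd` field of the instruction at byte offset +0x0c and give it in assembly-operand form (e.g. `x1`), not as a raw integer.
x2

@+0c  little-endian(2c e5 b4 19) = 0x19b4e52c
  op=0x19b4e52c>>24=0x19 ⇒ andi (RI)
  rd: (w>>22)&0x3=0x2 → x2
  imm: (w>>0)&0x3fffff=0x34e52c → $3466540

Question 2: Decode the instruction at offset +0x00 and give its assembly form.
andi x1, $3246100

+0x00: 14 88 71 19 ⇒ word 0x19718814 (little)
  opcode bits[31:24]=0x19: andi/RI
  [23:22] rd=1 = x1
  [21:0] imm=3246100 = $3246100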